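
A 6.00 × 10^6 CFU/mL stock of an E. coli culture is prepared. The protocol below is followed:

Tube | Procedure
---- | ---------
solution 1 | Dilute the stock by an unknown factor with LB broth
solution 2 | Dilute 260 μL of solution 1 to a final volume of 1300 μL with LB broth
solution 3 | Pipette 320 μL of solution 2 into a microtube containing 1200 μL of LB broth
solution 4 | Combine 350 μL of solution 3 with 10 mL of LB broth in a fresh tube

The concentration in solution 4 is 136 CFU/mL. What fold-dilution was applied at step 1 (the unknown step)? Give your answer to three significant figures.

Step 1: unknown factor x
Step 2: 260 μL brought to 1300 μL → factor 1300/260 = 5
Step 3: 320 μL + 1200 μL = 1520 μL total → factor 1520/320 = 4.75
Step 4: 350 μL + 10 mL = 10350 μL total → factor 10350/350 = 29.571
Product of known-step factors = 702.32
Overall factor = 6.00 × 10^6 CFU/mL / (136 CFU/mL) = 44118
x = 44118 / 702.32 = 62.8

62.8-fold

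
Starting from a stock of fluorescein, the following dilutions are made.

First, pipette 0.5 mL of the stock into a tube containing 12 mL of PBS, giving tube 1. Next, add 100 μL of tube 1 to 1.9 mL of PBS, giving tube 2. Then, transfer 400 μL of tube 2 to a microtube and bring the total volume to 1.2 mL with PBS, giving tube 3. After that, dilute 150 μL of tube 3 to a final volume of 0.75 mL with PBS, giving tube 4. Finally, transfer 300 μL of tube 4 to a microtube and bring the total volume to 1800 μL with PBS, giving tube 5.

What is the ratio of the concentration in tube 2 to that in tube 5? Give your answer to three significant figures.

Step 1: 0.5 mL + 12 mL = 12.5 mL total → factor 12.5/0.5 = 25
Step 2: 100 μL + 1.9 mL = 2000 μL total → factor 2000/100 = 20
Step 3: 400 μL brought to 1.2 mL → factor 1200/400 = 3
Step 4: 150 μL brought to 0.75 mL → factor 750/150 = 5
Step 5: 300 μL brought to 1800 μL → factor 1800/300 = 6
Dilution factor to tube 2 = 500; to tube 5 = 45000
[tube 2]/[tube 5] = (factor to tube 5)/(factor to tube 2) = 45000/500 = 90.0

90.0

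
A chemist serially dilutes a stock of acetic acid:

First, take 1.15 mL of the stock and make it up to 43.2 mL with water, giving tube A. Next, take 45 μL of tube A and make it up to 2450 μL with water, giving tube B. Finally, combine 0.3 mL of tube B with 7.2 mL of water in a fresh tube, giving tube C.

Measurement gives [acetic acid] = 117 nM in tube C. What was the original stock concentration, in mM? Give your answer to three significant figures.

5.98 mM

Step 1: 1.15 mL brought to 43.2 mL → factor 43.2/1.15 = 37.565
Step 2: 45 μL brought to 2450 μL → factor 2450/45 = 54.444
Step 3: 0.3 mL + 7.2 mL = 7.5 mL total → factor 7.5/0.3 = 25
Overall dilution factor = 37.565 × 54.444 × 25 = 51130
Stock = 117 nM × 51130 = 5.982 × 10^6 nM = 5.98 mM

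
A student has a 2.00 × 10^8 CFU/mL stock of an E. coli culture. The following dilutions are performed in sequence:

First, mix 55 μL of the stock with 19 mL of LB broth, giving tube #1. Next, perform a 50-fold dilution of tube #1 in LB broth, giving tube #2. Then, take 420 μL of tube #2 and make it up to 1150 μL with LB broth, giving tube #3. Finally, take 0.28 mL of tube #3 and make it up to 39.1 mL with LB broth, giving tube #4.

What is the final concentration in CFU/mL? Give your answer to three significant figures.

Step 1: 55 μL + 19 mL = 19055 μL total → factor 19055/55 = 346.45
Step 2: 50-fold → factor 50
Step 3: 420 μL brought to 1150 μL → factor 1150/420 = 2.7381
Step 4: 0.28 mL brought to 39.1 mL → factor 39.1/0.28 = 139.64
Overall dilution factor = 346.45 × 50 × 2.7381 × 139.64 = 6.6234 × 10^6
Final = 2.00 × 10^8 CFU/mL / 6.6234 × 10^6 = 30.2 CFU/mL

30.2 CFU/mL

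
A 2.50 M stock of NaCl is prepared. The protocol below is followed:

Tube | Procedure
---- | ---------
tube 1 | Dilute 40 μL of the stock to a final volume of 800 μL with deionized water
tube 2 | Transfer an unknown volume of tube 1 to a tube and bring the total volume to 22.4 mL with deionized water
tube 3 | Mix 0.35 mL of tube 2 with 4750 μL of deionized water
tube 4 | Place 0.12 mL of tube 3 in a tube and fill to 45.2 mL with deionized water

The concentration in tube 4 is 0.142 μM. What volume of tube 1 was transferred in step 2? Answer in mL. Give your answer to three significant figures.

Step 1: 40 μL brought to 800 μL → factor 800/40 = 20
Step 2: v brought to 22.4 mL → factor = 22.4 mL/v
Step 3: 0.35 mL + 4750 μL = 5.1 mL total → factor 5.1/0.35 = 14.571
Step 4: 0.12 mL brought to 45.2 mL → factor 45.2/0.12 = 376.67
Product of known-step factors = 1.0977 × 10^5
Overall factor = 2.50 M / (0.142 μM) = 1.7606 × 10^7
Step-2 factor = 1.7606 × 10^7 / 1.0977 × 10^5 = 160.38
v = 22.4 mL / 160.38 = 0.140 mL

0.140 mL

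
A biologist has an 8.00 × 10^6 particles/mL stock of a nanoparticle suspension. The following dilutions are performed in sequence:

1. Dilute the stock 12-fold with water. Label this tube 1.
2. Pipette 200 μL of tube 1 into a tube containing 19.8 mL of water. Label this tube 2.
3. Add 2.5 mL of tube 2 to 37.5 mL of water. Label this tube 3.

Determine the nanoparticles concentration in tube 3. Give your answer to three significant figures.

Step 1: 12-fold → factor 12
Step 2: 200 μL + 19.8 mL = 20000 μL total → factor 20000/200 = 100
Step 3: 2.5 mL + 37.5 mL = 40 mL total → factor 40/2.5 = 16
Overall dilution factor = 12 × 100 × 16 = 19200
Final = 8.00 × 10^6 particles/mL / 19200 = 417 particles/mL

417 particles/mL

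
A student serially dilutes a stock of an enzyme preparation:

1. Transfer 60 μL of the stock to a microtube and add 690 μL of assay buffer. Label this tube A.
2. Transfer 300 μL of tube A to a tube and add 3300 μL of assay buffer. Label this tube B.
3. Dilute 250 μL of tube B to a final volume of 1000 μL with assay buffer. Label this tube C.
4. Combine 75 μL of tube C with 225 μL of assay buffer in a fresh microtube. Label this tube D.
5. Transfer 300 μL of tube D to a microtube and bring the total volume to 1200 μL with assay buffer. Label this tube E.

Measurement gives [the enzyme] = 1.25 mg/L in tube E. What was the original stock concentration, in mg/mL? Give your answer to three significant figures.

Step 1: 60 μL + 690 μL = 750 μL total → factor 750/60 = 12.5
Step 2: 300 μL + 3300 μL = 3600 μL total → factor 3600/300 = 12
Step 3: 250 μL brought to 1000 μL → factor 1000/250 = 4
Step 4: 75 μL + 225 μL = 300 μL total → factor 300/75 = 4
Step 5: 300 μL brought to 1200 μL → factor 1200/300 = 4
Overall dilution factor = 12.5 × 12 × 4 × 4 × 4 = 9600
Stock = 1.25 mg/L × 9600 = 1.200 × 10^4 mg/L = 12.0 mg/mL

12.0 mg/mL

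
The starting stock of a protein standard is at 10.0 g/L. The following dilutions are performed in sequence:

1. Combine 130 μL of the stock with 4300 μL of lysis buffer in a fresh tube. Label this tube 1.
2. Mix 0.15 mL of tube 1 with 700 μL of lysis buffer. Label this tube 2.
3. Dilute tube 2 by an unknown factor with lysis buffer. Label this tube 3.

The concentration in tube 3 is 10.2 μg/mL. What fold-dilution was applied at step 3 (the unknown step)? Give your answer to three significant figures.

Step 1: 130 μL + 4300 μL = 4430 μL total → factor 4430/130 = 34.077
Step 2: 0.15 mL + 700 μL = 0.85 mL total → factor 0.85/0.15 = 5.6667
Step 3: unknown factor x
Product of known-step factors = 193.1
Overall factor = 10.0 g/L / (10.2 μg/mL) = 980.39
x = 980.39 / 193.1 = 5.08

5.08-fold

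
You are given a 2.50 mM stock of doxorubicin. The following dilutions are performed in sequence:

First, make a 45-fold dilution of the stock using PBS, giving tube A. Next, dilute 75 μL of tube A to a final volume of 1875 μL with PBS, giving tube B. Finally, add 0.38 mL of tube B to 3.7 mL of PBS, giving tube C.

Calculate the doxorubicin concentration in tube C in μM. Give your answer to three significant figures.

0.207 μM

Step 1: 45-fold → factor 45
Step 2: 75 μL brought to 1875 μL → factor 1875/75 = 25
Step 3: 0.38 mL + 3.7 mL = 4.08 mL total → factor 4.08/0.38 = 10.737
Dilution factor through tube C = 45 × 25 × 10.737 = 12079
[tube C] = 2.50 mM / 12079 = 0.0002070 mM = 0.207 μM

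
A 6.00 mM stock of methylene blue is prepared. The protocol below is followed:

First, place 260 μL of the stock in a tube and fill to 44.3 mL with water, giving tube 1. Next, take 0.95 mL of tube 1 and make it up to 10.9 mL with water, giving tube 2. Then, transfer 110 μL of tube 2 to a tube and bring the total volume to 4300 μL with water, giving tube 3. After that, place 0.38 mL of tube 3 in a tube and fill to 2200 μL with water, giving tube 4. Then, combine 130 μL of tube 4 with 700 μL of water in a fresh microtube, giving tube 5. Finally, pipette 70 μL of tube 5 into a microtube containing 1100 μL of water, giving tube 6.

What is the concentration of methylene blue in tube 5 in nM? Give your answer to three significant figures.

Step 1: 260 μL brought to 44.3 mL → factor 44300/260 = 170.38
Step 2: 0.95 mL brought to 10.9 mL → factor 10.9/0.95 = 11.474
Step 3: 110 μL brought to 4300 μL → factor 4300/110 = 39.091
Step 4: 0.38 mL brought to 2200 μL → factor 2.2/0.38 = 5.7895
Step 5: 130 μL + 700 μL = 830 μL total → factor 830/130 = 6.3846
Dilution factor through tube 5 = 170.38 × 11.474 × 39.091 × 5.7895 × 6.3846 = 2.8248 × 10^6
[tube 5] = 6.00 mM / 2.8248 × 10^6 = 2.124 × 10^-6 mM = 2.12 nM

2.12 nM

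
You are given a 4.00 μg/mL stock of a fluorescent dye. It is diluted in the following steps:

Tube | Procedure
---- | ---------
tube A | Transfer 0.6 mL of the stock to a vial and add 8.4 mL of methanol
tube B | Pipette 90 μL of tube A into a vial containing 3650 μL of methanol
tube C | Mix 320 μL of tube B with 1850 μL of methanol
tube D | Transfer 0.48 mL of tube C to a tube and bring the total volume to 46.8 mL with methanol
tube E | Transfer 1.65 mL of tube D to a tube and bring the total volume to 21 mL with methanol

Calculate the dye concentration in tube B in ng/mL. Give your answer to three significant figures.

6.42 ng/mL

Step 1: 0.6 mL + 8.4 mL = 9 mL total → factor 9/0.6 = 15
Step 2: 90 μL + 3650 μL = 3740 μL total → factor 3740/90 = 41.556
Dilution factor through tube B = 15 × 41.556 = 623.33
[tube B] = 4.00 μg/mL / 623.33 = 0.006417 μg/mL = 6.42 ng/mL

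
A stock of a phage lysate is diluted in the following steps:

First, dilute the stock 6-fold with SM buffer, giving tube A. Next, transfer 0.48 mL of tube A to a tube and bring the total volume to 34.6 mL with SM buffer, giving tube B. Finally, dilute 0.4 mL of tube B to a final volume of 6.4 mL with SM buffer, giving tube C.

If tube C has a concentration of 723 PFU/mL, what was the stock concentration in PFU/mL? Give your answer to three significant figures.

5.00 × 10^6 PFU/mL

Step 1: 6-fold → factor 6
Step 2: 0.48 mL brought to 34.6 mL → factor 34.6/0.48 = 72.083
Step 3: 0.4 mL brought to 6.4 mL → factor 6.4/0.4 = 16
Overall dilution factor = 6 × 72.083 × 16 = 6920
Stock = 723 PFU/mL × 6920 = 5.00 × 10^6 PFU/mL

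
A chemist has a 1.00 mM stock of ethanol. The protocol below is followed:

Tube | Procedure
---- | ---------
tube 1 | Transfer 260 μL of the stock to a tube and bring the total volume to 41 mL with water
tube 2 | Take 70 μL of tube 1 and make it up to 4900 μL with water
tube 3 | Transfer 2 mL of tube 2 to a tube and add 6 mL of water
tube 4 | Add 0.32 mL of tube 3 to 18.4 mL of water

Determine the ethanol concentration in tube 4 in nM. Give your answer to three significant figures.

0.387 nM

Step 1: 260 μL brought to 41 mL → factor 41000/260 = 157.69
Step 2: 70 μL brought to 4900 μL → factor 4900/70 = 70
Step 3: 2 mL + 6 mL = 8 mL total → factor 8/2 = 4
Step 4: 0.32 mL + 18.4 mL = 18.72 mL total → factor 18.72/0.32 = 58.5
Overall dilution factor = 157.69 × 70 × 4 × 58.5 = 2.583 × 10^6
Final = 1.00 mM / 2.583 × 10^6 = 3.871 × 10^-7 mM = 0.387 nM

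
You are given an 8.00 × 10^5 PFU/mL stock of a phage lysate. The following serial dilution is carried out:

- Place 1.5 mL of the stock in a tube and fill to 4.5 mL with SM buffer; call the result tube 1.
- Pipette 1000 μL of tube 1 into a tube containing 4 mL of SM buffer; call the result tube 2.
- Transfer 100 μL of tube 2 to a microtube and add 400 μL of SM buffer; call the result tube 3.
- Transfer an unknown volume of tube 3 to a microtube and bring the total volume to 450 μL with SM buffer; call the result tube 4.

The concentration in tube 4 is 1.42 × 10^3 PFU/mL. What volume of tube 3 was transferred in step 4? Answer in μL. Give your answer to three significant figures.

Step 1: 1.5 mL brought to 4.5 mL → factor 4.5/1.5 = 3
Step 2: 1000 μL + 4 mL = 5000 μL total → factor 5000/1000 = 5
Step 3: 100 μL + 400 μL = 500 μL total → factor 500/100 = 5
Step 4: v brought to 450 μL → factor = 450 μL/v
Product of known-step factors = 75
Overall factor = 8.00 × 10^5 PFU/mL / (1.42 × 10^3 PFU/mL) = 563.38
Step-4 factor = 563.38 / 75 = 7.5117
v = 450 μL / 7.5117 = 59.9 μL

59.9 μL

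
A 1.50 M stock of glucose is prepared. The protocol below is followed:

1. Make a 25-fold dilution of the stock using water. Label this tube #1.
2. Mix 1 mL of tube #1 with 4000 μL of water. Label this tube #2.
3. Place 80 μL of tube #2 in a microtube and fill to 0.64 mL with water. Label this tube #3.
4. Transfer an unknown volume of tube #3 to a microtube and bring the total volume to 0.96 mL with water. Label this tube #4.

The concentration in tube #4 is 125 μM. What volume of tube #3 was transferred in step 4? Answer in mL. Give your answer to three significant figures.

0.0800 mL

Step 1: 25-fold → factor 25
Step 2: 1 mL + 4000 μL = 5 mL total → factor 5/1 = 5
Step 3: 80 μL brought to 0.64 mL → factor 640/80 = 8
Step 4: v brought to 0.96 mL → factor = 0.96 mL/v
Product of known-step factors = 1000
Overall factor = 1.50 M / (125 μM) = 12000
Step-4 factor = 12000 / 1000 = 12
v = 0.96 mL / 12 = 0.0800 mL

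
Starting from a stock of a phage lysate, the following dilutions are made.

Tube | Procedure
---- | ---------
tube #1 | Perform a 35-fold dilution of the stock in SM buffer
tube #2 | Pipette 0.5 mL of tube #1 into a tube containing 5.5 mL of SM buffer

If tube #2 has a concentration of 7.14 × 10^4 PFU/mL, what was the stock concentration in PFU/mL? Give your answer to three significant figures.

3.00 × 10^7 PFU/mL

Step 1: 35-fold → factor 35
Step 2: 0.5 mL + 5.5 mL = 6 mL total → factor 6/0.5 = 12
Overall dilution factor = 35 × 12 = 420
Stock = 7.14 × 10^4 PFU/mL × 420 = 3.00 × 10^7 PFU/mL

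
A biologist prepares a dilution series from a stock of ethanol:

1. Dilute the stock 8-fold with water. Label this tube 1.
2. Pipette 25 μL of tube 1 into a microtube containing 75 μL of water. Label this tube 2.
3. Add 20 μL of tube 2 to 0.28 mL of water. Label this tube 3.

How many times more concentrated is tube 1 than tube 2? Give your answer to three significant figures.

Step 1: 8-fold → factor 8
Step 2: 25 μL + 75 μL = 100 μL total → factor 100/25 = 4
Dilution factor to tube 1 = 8; to tube 2 = 32
[tube 1]/[tube 2] = (factor to tube 2)/(factor to tube 1) = 32/8 = 4.00

4.00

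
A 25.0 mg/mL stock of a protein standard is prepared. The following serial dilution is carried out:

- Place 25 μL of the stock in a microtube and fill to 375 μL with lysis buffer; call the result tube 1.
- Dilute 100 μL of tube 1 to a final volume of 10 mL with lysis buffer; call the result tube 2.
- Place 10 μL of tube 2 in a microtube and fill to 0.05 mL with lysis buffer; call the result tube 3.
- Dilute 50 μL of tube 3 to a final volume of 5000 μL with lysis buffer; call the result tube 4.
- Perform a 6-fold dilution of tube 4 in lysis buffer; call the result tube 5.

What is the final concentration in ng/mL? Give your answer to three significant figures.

Step 1: 25 μL brought to 375 μL → factor 375/25 = 15
Step 2: 100 μL brought to 10 mL → factor 10000/100 = 100
Step 3: 10 μL brought to 0.05 mL → factor 50/10 = 5
Step 4: 50 μL brought to 5000 μL → factor 5000/50 = 100
Step 5: 6-fold → factor 6
Overall dilution factor = 15 × 100 × 5 × 100 × 6 = 4.5 × 10^6
Final = 25.0 mg/mL / 4.5 × 10^6 = 5.556 × 10^-6 mg/mL = 5.56 ng/mL

5.56 ng/mL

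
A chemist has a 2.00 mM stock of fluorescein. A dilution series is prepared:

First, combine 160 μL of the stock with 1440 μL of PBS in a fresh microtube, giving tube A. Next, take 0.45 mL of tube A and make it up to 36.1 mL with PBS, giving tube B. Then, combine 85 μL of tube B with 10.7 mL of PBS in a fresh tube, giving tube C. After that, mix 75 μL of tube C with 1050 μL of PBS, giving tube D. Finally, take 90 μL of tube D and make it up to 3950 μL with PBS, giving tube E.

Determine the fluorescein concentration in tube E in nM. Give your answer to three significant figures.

Step 1: 160 μL + 1440 μL = 1600 μL total → factor 1600/160 = 10
Step 2: 0.45 mL brought to 36.1 mL → factor 36.1/0.45 = 80.222
Step 3: 85 μL + 10.7 mL = 10785 μL total → factor 10785/85 = 126.88
Step 4: 75 μL + 1050 μL = 1125 μL total → factor 1125/75 = 15
Step 5: 90 μL brought to 3950 μL → factor 3950/90 = 43.889
Overall dilution factor = 10 × 80.222 × 126.88 × 15 × 43.889 = 6.701 × 10^7
Final = 2.00 mM / 6.701 × 10^7 = 2.985 × 10^-8 mM = 0.0298 nM

0.0298 nM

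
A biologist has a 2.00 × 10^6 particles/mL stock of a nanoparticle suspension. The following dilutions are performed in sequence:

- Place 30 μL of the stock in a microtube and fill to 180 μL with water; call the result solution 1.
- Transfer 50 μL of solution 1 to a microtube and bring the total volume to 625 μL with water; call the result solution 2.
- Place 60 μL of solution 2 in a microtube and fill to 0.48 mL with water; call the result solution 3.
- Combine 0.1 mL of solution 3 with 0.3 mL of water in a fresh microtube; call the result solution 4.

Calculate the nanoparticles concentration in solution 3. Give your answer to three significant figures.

Step 1: 30 μL brought to 180 μL → factor 180/30 = 6
Step 2: 50 μL brought to 625 μL → factor 625/50 = 12.5
Step 3: 60 μL brought to 0.48 mL → factor 480/60 = 8
Dilution factor through solution 3 = 6 × 12.5 × 8 = 600
[solution 3] = 2.00 × 10^6 particles/mL / 600 = 3.33 × 10^3 particles/mL

3.33 × 10^3 particles/mL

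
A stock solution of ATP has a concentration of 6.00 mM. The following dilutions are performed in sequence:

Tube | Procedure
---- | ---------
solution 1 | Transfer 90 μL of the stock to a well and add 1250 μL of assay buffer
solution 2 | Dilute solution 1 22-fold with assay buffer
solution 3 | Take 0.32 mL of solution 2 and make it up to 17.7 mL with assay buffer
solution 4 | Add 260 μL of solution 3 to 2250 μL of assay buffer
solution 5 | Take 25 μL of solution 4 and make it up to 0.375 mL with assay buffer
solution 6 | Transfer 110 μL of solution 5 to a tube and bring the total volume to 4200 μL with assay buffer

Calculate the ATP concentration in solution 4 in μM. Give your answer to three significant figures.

Step 1: 90 μL + 1250 μL = 1340 μL total → factor 1340/90 = 14.889
Step 2: 22-fold → factor 22
Step 3: 0.32 mL brought to 17.7 mL → factor 17.7/0.32 = 55.312
Step 4: 260 μL + 2250 μL = 2510 μL total → factor 2510/260 = 9.6538
Dilution factor through solution 4 = 14.889 × 22 × 55.312 × 9.6538 = 1.7491 × 10^5
[solution 4] = 6.00 mM / 1.7491 × 10^5 = 3.430 × 10^-5 mM = 0.0343 μM

0.0343 μM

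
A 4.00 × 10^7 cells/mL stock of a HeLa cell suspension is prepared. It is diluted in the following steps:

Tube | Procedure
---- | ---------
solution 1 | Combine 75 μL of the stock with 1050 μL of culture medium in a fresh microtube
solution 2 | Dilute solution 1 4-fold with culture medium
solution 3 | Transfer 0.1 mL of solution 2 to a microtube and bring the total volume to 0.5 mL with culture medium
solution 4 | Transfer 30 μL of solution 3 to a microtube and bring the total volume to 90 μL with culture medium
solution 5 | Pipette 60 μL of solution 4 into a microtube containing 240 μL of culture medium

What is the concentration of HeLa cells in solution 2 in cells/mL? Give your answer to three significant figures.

Step 1: 75 μL + 1050 μL = 1125 μL total → factor 1125/75 = 15
Step 2: 4-fold → factor 4
Dilution factor through solution 2 = 15 × 4 = 60
[solution 2] = 4.00 × 10^7 cells/mL / 60 = 6.67 × 10^5 cells/mL

6.67 × 10^5 cells/mL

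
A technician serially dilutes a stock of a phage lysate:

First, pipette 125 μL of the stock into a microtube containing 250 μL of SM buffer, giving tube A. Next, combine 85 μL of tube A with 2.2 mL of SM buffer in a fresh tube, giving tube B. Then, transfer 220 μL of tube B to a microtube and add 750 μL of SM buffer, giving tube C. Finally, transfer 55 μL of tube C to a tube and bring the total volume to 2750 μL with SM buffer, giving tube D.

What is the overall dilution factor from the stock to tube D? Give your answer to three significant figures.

1.78 × 10^4

Step 1: 125 μL + 250 μL = 375 μL total → factor 375/125 = 3
Step 2: 85 μL + 2.2 mL = 2285 μL total → factor 2285/85 = 26.882
Step 3: 220 μL + 750 μL = 970 μL total → factor 970/220 = 4.4091
Step 4: 55 μL brought to 2750 μL → factor 2750/55 = 50
Overall dilution factor = 3 × 26.882 × 4.4091 × 50 = 17779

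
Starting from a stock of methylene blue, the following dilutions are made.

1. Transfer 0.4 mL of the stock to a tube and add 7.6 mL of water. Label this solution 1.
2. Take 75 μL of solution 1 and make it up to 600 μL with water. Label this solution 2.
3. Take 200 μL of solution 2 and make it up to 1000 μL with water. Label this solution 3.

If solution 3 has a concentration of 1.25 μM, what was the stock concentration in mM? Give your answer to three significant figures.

1.00 mM

Step 1: 0.4 mL + 7.6 mL = 8 mL total → factor 8/0.4 = 20
Step 2: 75 μL brought to 600 μL → factor 600/75 = 8
Step 3: 200 μL brought to 1000 μL → factor 1000/200 = 5
Overall dilution factor = 20 × 8 × 5 = 800
Stock = 1.25 μM × 800 = 1000 μM = 1.00 mM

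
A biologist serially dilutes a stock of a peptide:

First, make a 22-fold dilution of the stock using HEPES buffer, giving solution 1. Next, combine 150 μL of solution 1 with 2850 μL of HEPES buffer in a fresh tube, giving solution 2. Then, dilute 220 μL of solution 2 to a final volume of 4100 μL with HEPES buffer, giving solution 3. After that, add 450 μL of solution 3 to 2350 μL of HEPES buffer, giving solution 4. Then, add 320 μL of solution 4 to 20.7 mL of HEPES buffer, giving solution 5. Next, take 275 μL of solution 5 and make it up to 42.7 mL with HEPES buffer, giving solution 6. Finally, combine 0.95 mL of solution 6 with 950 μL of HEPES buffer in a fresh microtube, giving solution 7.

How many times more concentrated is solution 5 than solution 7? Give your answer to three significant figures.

Step 1: 22-fold → factor 22
Step 2: 150 μL + 2850 μL = 3000 μL total → factor 3000/150 = 20
Step 3: 220 μL brought to 4100 μL → factor 4100/220 = 18.636
Step 4: 450 μL + 2350 μL = 2800 μL total → factor 2800/450 = 6.2222
Step 5: 320 μL + 20.7 mL = 21020 μL total → factor 21020/320 = 65.688
Step 6: 275 μL brought to 42.7 mL → factor 42700/275 = 155.27
Step 7: 0.95 mL + 950 μL = 1.9 mL total → factor 1.9/0.95 = 2
Dilution factor to solution 5 = 3.3515 × 10^6; to solution 7 = 1.0408 × 10^9
[solution 5]/[solution 7] = (factor to solution 7)/(factor to solution 5) = 1.0408 × 10^9/3.3515 × 10^6 = 311

311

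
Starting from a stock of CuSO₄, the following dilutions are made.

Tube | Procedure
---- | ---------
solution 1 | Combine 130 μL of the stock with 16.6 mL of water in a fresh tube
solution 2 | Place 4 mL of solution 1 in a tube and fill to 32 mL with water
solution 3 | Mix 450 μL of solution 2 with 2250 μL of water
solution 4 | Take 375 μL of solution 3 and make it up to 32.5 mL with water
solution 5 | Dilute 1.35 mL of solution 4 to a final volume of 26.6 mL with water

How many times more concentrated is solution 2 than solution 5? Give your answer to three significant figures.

1.02 × 10^4

Step 1: 130 μL + 16.6 mL = 16730 μL total → factor 16730/130 = 128.69
Step 2: 4 mL brought to 32 mL → factor 32/4 = 8
Step 3: 450 μL + 2250 μL = 2700 μL total → factor 2700/450 = 6
Step 4: 375 μL brought to 32.5 mL → factor 32500/375 = 86.667
Step 5: 1.35 mL brought to 26.6 mL → factor 26.6/1.35 = 19.704
Dilution factor to solution 2 = 1029.5; to solution 5 = 1.0549 × 10^7
[solution 2]/[solution 5] = (factor to solution 5)/(factor to solution 2) = 1.0549 × 10^7/1029.5 = 1.02 × 10^4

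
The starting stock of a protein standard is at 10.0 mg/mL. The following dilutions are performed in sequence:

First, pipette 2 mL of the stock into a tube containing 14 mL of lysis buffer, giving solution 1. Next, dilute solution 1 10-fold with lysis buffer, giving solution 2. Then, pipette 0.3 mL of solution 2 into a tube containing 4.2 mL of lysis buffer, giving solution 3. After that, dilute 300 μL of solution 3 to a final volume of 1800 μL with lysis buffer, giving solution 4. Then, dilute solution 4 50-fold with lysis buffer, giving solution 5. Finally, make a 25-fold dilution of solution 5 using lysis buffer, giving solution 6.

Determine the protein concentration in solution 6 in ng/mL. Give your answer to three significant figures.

1.11 ng/mL

Step 1: 2 mL + 14 mL = 16 mL total → factor 16/2 = 8
Step 2: 10-fold → factor 10
Step 3: 0.3 mL + 4.2 mL = 4.5 mL total → factor 4.5/0.3 = 15
Step 4: 300 μL brought to 1800 μL → factor 1800/300 = 6
Step 5: 50-fold → factor 50
Step 6: 25-fold → factor 25
Overall dilution factor = 8 × 10 × 15 × 6 × 50 × 25 = 9 × 10^6
Final = 10.0 mg/mL / 9 × 10^6 = 1.111 × 10^-6 mg/mL = 1.11 ng/mL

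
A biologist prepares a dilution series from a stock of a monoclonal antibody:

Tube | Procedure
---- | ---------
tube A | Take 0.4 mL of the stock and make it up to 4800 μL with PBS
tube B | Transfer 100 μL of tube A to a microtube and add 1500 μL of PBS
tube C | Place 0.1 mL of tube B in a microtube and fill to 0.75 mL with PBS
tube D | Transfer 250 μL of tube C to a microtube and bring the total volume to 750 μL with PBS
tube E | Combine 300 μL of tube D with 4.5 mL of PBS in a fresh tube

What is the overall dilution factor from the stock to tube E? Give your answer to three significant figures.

Step 1: 0.4 mL brought to 4800 μL → factor 4.8/0.4 = 12
Step 2: 100 μL + 1500 μL = 1600 μL total → factor 1600/100 = 16
Step 3: 0.1 mL brought to 0.75 mL → factor 0.75/0.1 = 7.5
Step 4: 250 μL brought to 750 μL → factor 750/250 = 3
Step 5: 300 μL + 4.5 mL = 4800 μL total → factor 4800/300 = 16
Overall dilution factor = 12 × 16 × 7.5 × 3 × 16 = 69120

6.91 × 10^4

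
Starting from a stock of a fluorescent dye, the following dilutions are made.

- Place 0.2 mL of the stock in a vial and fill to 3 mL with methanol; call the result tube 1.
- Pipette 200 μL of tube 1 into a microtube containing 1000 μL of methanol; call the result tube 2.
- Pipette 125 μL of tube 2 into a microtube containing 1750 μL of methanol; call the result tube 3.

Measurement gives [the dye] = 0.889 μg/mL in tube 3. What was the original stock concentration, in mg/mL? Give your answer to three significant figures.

Step 1: 0.2 mL brought to 3 mL → factor 3/0.2 = 15
Step 2: 200 μL + 1000 μL = 1200 μL total → factor 1200/200 = 6
Step 3: 125 μL + 1750 μL = 1875 μL total → factor 1875/125 = 15
Overall dilution factor = 15 × 6 × 15 = 1350
Stock = 0.889 μg/mL × 1350 = 1200 μg/mL = 1.20 mg/mL

1.20 mg/mL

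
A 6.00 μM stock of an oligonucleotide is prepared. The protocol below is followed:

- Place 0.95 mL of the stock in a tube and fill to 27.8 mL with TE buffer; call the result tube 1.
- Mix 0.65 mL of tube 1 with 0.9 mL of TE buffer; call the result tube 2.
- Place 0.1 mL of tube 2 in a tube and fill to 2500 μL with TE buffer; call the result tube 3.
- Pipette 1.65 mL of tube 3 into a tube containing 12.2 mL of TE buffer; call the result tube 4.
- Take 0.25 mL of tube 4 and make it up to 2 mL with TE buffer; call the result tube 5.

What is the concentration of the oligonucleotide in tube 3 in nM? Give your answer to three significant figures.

Step 1: 0.95 mL brought to 27.8 mL → factor 27.8/0.95 = 29.263
Step 2: 0.65 mL + 0.9 mL = 1.55 mL total → factor 1.55/0.65 = 2.3846
Step 3: 0.1 mL brought to 2500 μL → factor 2.5/0.1 = 25
Dilution factor through tube 3 = 29.263 × 2.3846 × 25 = 1744.5
[tube 3] = 6.00 μM / 1744.5 = 0.003439 μM = 3.44 nM

3.44 nM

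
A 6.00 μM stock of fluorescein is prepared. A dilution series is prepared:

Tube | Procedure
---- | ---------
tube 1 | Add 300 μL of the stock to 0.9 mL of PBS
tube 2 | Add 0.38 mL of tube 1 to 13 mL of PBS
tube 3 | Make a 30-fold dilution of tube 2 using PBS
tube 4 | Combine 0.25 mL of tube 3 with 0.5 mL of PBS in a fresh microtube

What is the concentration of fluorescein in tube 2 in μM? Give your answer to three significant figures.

0.0426 μM

Step 1: 300 μL + 0.9 mL = 1200 μL total → factor 1200/300 = 4
Step 2: 0.38 mL + 13 mL = 13.38 mL total → factor 13.38/0.38 = 35.211
Dilution factor through tube 2 = 4 × 35.211 = 140.84
[tube 2] = 6.00 μM / 140.84 = 0.0426 μM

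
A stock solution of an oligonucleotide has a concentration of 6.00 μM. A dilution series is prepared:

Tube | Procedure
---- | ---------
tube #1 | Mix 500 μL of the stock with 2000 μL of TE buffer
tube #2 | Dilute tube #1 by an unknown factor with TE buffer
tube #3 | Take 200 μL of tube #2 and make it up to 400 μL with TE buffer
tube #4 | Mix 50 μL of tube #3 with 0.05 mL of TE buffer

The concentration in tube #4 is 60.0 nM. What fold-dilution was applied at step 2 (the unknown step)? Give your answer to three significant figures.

5.00-fold

Step 1: 500 μL + 2000 μL = 2500 μL total → factor 2500/500 = 5
Step 2: unknown factor x
Step 3: 200 μL brought to 400 μL → factor 400/200 = 2
Step 4: 50 μL + 0.05 mL = 100 μL total → factor 100/50 = 2
Product of known-step factors = 20
Overall factor = 6.00 μM / (60.0 nM) = 100
x = 100 / 20 = 5.00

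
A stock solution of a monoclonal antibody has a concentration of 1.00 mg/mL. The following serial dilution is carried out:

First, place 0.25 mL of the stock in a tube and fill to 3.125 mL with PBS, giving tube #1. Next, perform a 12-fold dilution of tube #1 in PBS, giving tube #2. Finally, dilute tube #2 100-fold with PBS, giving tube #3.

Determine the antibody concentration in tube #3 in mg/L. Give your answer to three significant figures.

0.0667 mg/L

Step 1: 0.25 mL brought to 3.125 mL → factor 3.125/0.25 = 12.5
Step 2: 12-fold → factor 12
Step 3: 100-fold → factor 100
Overall dilution factor = 12.5 × 12 × 100 = 15000
Final = 1.00 mg/mL / 15000 = 6.667 × 10^-5 mg/mL = 0.0667 mg/L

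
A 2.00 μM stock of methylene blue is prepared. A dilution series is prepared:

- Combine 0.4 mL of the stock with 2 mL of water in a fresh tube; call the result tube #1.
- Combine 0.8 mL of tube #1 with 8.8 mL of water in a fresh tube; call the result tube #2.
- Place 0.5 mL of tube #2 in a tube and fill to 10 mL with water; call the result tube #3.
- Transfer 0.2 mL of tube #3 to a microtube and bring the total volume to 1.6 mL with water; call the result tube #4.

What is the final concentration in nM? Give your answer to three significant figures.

Step 1: 0.4 mL + 2 mL = 2.4 mL total → factor 2.4/0.4 = 6
Step 2: 0.8 mL + 8.8 mL = 9.6 mL total → factor 9.6/0.8 = 12
Step 3: 0.5 mL brought to 10 mL → factor 10/0.5 = 20
Step 4: 0.2 mL brought to 1.6 mL → factor 1.6/0.2 = 8
Overall dilution factor = 6 × 12 × 20 × 8 = 11520
Final = 2.00 μM / 11520 = 0.0001736 μM = 0.174 nM

0.174 nM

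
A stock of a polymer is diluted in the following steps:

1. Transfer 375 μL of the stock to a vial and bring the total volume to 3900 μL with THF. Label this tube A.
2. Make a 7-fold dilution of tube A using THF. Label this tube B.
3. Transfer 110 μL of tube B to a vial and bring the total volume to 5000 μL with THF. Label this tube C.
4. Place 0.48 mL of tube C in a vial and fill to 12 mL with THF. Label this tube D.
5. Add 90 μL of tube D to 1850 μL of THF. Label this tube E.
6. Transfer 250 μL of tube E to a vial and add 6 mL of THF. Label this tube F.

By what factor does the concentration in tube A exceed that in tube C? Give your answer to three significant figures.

318

Step 1: 375 μL brought to 3900 μL → factor 3900/375 = 10.4
Step 2: 7-fold → factor 7
Step 3: 110 μL brought to 5000 μL → factor 5000/110 = 45.455
Dilution factor to tube A = 10.4; to tube C = 3309.1
[tube A]/[tube C] = (factor to tube C)/(factor to tube A) = 3309.1/10.4 = 318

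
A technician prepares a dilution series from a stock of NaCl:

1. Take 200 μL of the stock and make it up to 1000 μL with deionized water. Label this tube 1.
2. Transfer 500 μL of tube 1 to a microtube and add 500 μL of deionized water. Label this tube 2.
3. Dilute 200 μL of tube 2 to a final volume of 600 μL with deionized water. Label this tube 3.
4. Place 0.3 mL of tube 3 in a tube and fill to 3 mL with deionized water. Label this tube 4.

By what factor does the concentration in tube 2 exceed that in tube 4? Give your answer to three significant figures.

Step 1: 200 μL brought to 1000 μL → factor 1000/200 = 5
Step 2: 500 μL + 500 μL = 1000 μL total → factor 1000/500 = 2
Step 3: 200 μL brought to 600 μL → factor 600/200 = 3
Step 4: 0.3 mL brought to 3 mL → factor 3/0.3 = 10
Dilution factor to tube 2 = 10; to tube 4 = 300
[tube 2]/[tube 4] = (factor to tube 4)/(factor to tube 2) = 300/10 = 30.0

30.0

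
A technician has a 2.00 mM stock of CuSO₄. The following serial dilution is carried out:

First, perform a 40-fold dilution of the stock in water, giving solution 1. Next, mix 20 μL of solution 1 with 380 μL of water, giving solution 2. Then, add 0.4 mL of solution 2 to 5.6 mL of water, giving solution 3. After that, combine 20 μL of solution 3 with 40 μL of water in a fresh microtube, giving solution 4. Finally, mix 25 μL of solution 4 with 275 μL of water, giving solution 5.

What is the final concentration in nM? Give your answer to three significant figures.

4.63 nM

Step 1: 40-fold → factor 40
Step 2: 20 μL + 380 μL = 400 μL total → factor 400/20 = 20
Step 3: 0.4 mL + 5.6 mL = 6 mL total → factor 6/0.4 = 15
Step 4: 20 μL + 40 μL = 60 μL total → factor 60/20 = 3
Step 5: 25 μL + 275 μL = 300 μL total → factor 300/25 = 12
Overall dilution factor = 40 × 20 × 15 × 3 × 12 = 4.32 × 10^5
Final = 2.00 mM / 4.32 × 10^5 = 4.630 × 10^-6 mM = 4.63 nM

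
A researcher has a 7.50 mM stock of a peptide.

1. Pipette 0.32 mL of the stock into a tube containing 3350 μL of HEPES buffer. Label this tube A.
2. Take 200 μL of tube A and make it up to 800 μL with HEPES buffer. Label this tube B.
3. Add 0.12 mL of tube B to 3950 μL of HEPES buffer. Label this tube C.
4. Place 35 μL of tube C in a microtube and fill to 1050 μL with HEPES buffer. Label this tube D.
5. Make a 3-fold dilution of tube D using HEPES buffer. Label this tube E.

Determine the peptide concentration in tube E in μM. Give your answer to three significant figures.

Step 1: 0.32 mL + 3350 μL = 3.67 mL total → factor 3.67/0.32 = 11.469
Step 2: 200 μL brought to 800 μL → factor 800/200 = 4
Step 3: 0.12 mL + 3950 μL = 4.07 mL total → factor 4.07/0.12 = 33.917
Step 4: 35 μL brought to 1050 μL → factor 1050/35 = 30
Step 5: 3-fold → factor 3
Overall dilution factor = 11.469 × 4 × 33.917 × 30 × 3 = 1.4003 × 10^5
Final = 7.50 mM / 1.4003 × 10^5 = 5.356 × 10^-5 mM = 0.0536 μM

0.0536 μM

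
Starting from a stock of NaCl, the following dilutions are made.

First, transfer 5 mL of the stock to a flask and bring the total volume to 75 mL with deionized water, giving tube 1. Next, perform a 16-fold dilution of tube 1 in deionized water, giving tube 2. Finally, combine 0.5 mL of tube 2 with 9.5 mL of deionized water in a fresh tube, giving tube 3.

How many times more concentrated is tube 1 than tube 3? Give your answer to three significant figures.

Step 1: 5 mL brought to 75 mL → factor 75/5 = 15
Step 2: 16-fold → factor 16
Step 3: 0.5 mL + 9.5 mL = 10 mL total → factor 10/0.5 = 20
Dilution factor to tube 1 = 15; to tube 3 = 4800
[tube 1]/[tube 3] = (factor to tube 3)/(factor to tube 1) = 4800/15 = 320

320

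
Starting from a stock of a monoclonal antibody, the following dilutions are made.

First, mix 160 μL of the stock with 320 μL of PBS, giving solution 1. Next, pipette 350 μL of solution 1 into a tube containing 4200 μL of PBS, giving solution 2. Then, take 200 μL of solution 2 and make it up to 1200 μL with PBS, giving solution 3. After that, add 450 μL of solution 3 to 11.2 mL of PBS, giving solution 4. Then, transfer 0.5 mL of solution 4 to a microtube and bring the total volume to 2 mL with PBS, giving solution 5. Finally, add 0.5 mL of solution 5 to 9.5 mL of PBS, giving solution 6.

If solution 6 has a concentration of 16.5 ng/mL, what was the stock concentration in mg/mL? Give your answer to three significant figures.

8.00 mg/mL

Step 1: 160 μL + 320 μL = 480 μL total → factor 480/160 = 3
Step 2: 350 μL + 4200 μL = 4550 μL total → factor 4550/350 = 13
Step 3: 200 μL brought to 1200 μL → factor 1200/200 = 6
Step 4: 450 μL + 11.2 mL = 11650 μL total → factor 11650/450 = 25.889
Step 5: 0.5 mL brought to 2 mL → factor 2/0.5 = 4
Step 6: 0.5 mL + 9.5 mL = 10 mL total → factor 10/0.5 = 20
Overall dilution factor = 3 × 13 × 6 × 25.889 × 4 × 20 = 4.8464 × 10^5
Stock = 16.5 ng/mL × 4.8464 × 10^5 = 7.997 × 10^6 ng/mL = 8.00 mg/mL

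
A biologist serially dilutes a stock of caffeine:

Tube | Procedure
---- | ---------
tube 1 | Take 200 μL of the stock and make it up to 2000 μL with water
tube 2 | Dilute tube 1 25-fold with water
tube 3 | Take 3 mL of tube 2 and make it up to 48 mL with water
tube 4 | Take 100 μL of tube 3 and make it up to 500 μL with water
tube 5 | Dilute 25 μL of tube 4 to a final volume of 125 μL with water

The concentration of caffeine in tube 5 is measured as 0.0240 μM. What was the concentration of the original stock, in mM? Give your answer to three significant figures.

Step 1: 200 μL brought to 2000 μL → factor 2000/200 = 10
Step 2: 25-fold → factor 25
Step 3: 3 mL brought to 48 mL → factor 48/3 = 16
Step 4: 100 μL brought to 500 μL → factor 500/100 = 5
Step 5: 25 μL brought to 125 μL → factor 125/25 = 5
Overall dilution factor = 10 × 25 × 16 × 5 × 5 = 1 × 10^5
Stock = 0.0240 μM × 1 × 10^5 = 2400 μM = 2.40 mM

2.40 mM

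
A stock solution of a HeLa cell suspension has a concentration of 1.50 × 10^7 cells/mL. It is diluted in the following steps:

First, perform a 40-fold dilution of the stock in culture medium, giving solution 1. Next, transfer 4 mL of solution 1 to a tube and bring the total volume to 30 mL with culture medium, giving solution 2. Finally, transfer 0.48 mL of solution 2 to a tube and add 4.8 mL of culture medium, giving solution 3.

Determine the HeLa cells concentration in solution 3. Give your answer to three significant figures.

4.55 × 10^3 cells/mL

Step 1: 40-fold → factor 40
Step 2: 4 mL brought to 30 mL → factor 30/4 = 7.5
Step 3: 0.48 mL + 4.8 mL = 5.28 mL total → factor 5.28/0.48 = 11
Overall dilution factor = 40 × 7.5 × 11 = 3300
Final = 1.50 × 10^7 cells/mL / 3300 = 4.55 × 10^3 cells/mL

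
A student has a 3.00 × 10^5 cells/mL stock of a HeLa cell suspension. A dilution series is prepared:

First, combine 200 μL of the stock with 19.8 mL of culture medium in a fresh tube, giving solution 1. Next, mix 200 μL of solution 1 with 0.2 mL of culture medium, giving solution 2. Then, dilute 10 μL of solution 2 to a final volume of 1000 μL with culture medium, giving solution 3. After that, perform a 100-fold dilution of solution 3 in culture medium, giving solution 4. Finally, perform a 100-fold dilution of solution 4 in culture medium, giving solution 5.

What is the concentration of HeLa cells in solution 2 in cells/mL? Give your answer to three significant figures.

1.50 × 10^3 cells/mL

Step 1: 200 μL + 19.8 mL = 20000 μL total → factor 20000/200 = 100
Step 2: 200 μL + 0.2 mL = 400 μL total → factor 400/200 = 2
Dilution factor through solution 2 = 100 × 2 = 200
[solution 2] = 3.00 × 10^5 cells/mL / 200 = 1.50 × 10^3 cells/mL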